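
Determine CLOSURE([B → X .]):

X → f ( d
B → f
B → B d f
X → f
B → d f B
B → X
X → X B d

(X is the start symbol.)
Start with: [B → X .]
The dot is at the end, so nothing is added.

CLOSURE = { [B → X .] }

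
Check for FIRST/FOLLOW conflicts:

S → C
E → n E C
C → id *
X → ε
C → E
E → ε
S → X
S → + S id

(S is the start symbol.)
Yes. S → C with FOLLOW(S) on { 'id' }; E → n E C with FOLLOW(E) on { 'n' }; C → id '*' with FOLLOW(C) on { 'id' }

Nullable non-terminals: C, E, S, X.
FIRST sets used below: FIRST(E) = { 'n', ε }, FIRST(C) = { 'id', 'n', ε }, FIRST(X) = { ε }

C: nullable alternative(s) C → E; FOLLOW(C) = { $, 'id', 'n' }
  C → id *: FIRST \ {ε} = { 'id' } — overlaps FOLLOW(C) on { 'id' }: CONFLICT
  C → E: FIRST \ {ε} = { 'n' } — this is the only nullable alternative, skip

E: nullable alternative(s) E → ε; FOLLOW(E) = { $, 'id', 'n' }
  E → n E C: FIRST \ {ε} = { 'n' } — overlaps FOLLOW(E) on { 'n' }: CONFLICT
  E → ε: FIRST \ {ε} = { } — this is the only nullable alternative, skip

S: nullable alternative(s) S → C, S → X; FOLLOW(S) = { $, 'id' }
  S → C: FIRST \ {ε} = { 'id', 'n' } — overlaps FOLLOW(S) on { 'id' }: CONFLICT
  S → X: FIRST \ {ε} = { } — disjoint from FOLLOW(S)
  S → + S id: FIRST \ {ε} = { '+' } — disjoint from FOLLOW(S)
X has a nullable alternative but only one production, so nothing to check.

So the grammar has 3 FIRST/FOLLOW conflicts (marked CONFLICT above).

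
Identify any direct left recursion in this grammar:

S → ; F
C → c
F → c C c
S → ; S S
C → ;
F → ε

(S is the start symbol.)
No direct left recursion

Direct left recursion occurs when N → N α for some non-terminal N (the right-hand side begins with the left-hand side itself).

S → ; F: starts with ';'
C → c: starts with c
F → c C c: starts with c
S → ; S S: starts with ';'
C → ;: starts with ';'
F → ε: starts with ε

No direct left recursion found.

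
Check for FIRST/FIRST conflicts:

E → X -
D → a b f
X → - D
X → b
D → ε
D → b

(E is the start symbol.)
No FIRST/FIRST conflicts.

Productions for D:
  D → a b f: FIRST = { 'a' }
  D → ε: FIRST = { ε }
  D → b: FIRST = { 'b' }
Productions for X:
  X → - D: FIRST = { '-' }
  X → b: FIRST = { 'b' }
E has only one production, so no FIRST/FIRST conflict is possible there.

All alternatives of each non-terminal have pairwise disjoint FIRST sets.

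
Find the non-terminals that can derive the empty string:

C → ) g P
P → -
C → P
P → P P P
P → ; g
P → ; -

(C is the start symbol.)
A non-terminal is nullable if it can derive ε (the empty string): either it has an ε-production, or it has a production whose right-hand side consists entirely of nullable non-terminals.

There are no ε-productions, so no non-terminal can derive ε.
No non-terminals are nullable.

Answer: None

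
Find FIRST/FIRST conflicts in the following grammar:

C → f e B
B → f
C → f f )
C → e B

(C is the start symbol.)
A FIRST/FIRST conflict occurs when two productions N → α and N → β for the same non-terminal have FIRST(α) ∩ FIRST(β) ≠ ∅ (with ε ∈ FIRST of a nullable right-hand side, so two nullable alternatives also conflict).

Productions for C:
  C → f e B: FIRST = { 'f' }
  C → f f ): FIRST = { 'f' }
  C → e B: FIRST = { 'e' }
B has only one production, so no FIRST/FIRST conflict is possible there.

Conflict for C: C → f e B and C → f f )
  Overlap: { 'f' }

Answer: Yes. C → f e B / C → f f ')' on { 'f' }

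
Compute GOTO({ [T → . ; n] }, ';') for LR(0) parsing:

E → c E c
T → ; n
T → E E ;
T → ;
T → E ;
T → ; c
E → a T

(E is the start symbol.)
GOTO(I, ';') = CLOSURE({ [A → αX.β] : [A → α.Xβ] ∈ I, X = ';' })

Items with dot before ';', with the dot advanced:
  [T → . ; n] → [T → ; . n]
Closure adds nothing (no advanced item has the dot before a non-terminal).

GOTO = { [T → ; . n] }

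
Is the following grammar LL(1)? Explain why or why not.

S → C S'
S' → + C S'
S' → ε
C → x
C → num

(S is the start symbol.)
Relevant sets:
  FOLLOW(S') = { $ }

For S':
  PREDICT(S' → '+' C S') = { '+' }
  PREDICT(S' → ε) = { $ }
For C:
  PREDICT(C → x) = { 'x' }
  PREDICT(C → num) = { 'num' }
S has a single production, so nothing to check there.

All predict sets are disjoint. The grammar IS LL(1).

Answer: Yes, the grammar is LL(1).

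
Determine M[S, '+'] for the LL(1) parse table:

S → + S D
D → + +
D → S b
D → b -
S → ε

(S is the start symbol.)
S → + S D, S → ε

To find M[S, '+'], we find productions for S where '+' is in the predict set (PREDICT(N → α) = (FIRST(α) \ {ε}) ∪ (FOLLOW(N) if α ⇒* ε)).

Relevant sets:
  FOLLOW(S) = { $, '+', 'b' }

S → + S D: PREDICT = { '+' }
  '+' is in predict set, so this production goes in M[S, '+']
S → ε: PREDICT = { $, '+', 'b' }
  '+' is in predict set, so this production goes in M[S, '+']

M[S, '+'] = S → + S D, S → ε  (a multiply-defined cell — the grammar is not LL(1))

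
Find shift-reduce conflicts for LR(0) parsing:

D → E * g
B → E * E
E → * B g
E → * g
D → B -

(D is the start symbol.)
No shift-reduce conflicts

A shift-reduce conflict occurs when an LR(0) state has both:
  - a complete (reduce) item [A → α .] (dot at the end), and
  - a shift item [B → β . c γ] (dot before a terminal).

Augment with D' → D and build the canonical LR(0) collection (I0 = CLOSURE({[D' → . D]}), then GOTO on every symbol after a dot until no new states appear). It has 14 states:
  I0: { [B → . E * E], [D → . B -], [D → . E * g], [D' → . D], [E → . * B g], [E → . * g] }  — shift
  I1: { [B → . E * E], [E → * . B g], [E → * . g], [E → . * B g], [E → . * g] }  — shift
  I2: { [D → B . -] }  — shift
  I3: { [D' → D .] }  — accept
  I4: { [B → E . * E], [D → E . * g] }  — shift
  I5: { [B → E * . E], [D → E * . g], [E → . * B g], [E → . * g] }  — shift
  I6: { [B → E * E .] }  — reduce
  I7: { [D → E * g .] }  — reduce
  I8: { [D → B - .] }  — reduce
  I9: { [E → * B . g] }  — shift
  I10: { [B → E . * E] }  — shift
  I11: { [E → * g .] }  — reduce
  I12: { [B → E * . E], [E → . * B g], [E → . * g] }  — shift
  I13: { [E → * B g .] }  — reduce

No state contains both a complete item and a shift item.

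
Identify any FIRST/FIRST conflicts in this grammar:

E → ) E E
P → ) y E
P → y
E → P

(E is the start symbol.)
Yes. E → ')' E E / E → P on { ')' }

A FIRST/FIRST conflict occurs when two productions N → α and N → β for the same non-terminal have FIRST(α) ∩ FIRST(β) ≠ ∅ (with ε ∈ FIRST of a nullable right-hand side, so two nullable alternatives also conflict).

FIRST sets of the non-terminals at (or reachable through a nullable prefix from) the front of some alternative:
  FIRST(P) = { ')', 'y' }

Productions for E:
  E → ) E E: FIRST = { ')' }
  E → P: FIRST = { ')', 'y' }
Productions for P:
  P → ) y E: FIRST = { ')' }
  P → y: FIRST = { 'y' }

Conflict for E: E → ) E E and E → P
  Overlap: { ')' }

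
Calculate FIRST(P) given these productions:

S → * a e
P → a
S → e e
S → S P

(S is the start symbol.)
To compute FIRST(P), examine every production with P on the left-hand side, reading each right-hand side left to right until a non-nullable symbol is reached.

From P → a:
  - a is a terminal: add 'a' and stop

Collecting: FIRST(P) = { 'a' }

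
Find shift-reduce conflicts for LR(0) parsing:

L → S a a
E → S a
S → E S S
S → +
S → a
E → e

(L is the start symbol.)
Augment with L' → L and build the canonical LR(0) collection (I0 = CLOSURE({[L' → . L]}), then GOTO on every symbol after a dot until no new states appear). It has 13 states:
  I0: { [E → . S a], [E → . e], [L → . S a a], [L' → . L], [S → . +], [S → . E S S], [S → . a] }  — shift
  I1: { [S → + .] }  — reduce
  I2: { [E → . S a], [E → . e], [S → . +], [S → . E S S], [S → . a], [S → E . S S] }  — shift
  I3: { [L' → L .] }  — accept
  I4: { [E → S . a], [L → S . a a] }  — shift
  I5: { [S → a .] }  — reduce
  I6: { [E → e .] }  — reduce
  I7: { [E → S a .], [L → S a . a] }  — shift, reduce
  I8: { [L → S a a .] }  — reduce
  I9: { [E → . S a], [E → . e], [E → S . a], [S → . +], [S → . E S S], [S → . a], [S → E S . S] }  — shift
  I10: { [E → S . a], [S → E S S .] }  — shift, reduce
  I11: { [E → S a .], [S → a .] }  — 2 reduces
  I12: { [E → S a .] }  — reduce

I7 contains reduce item [E → S a .] and shift item [L → S a . a] — shift-reduce conflict.
I10 contains reduce item [S → E S S .] and shift item [E → S . a] — shift-reduce conflict.

Answer: Yes — I7: [E → S a .] vs [L → S a . a]; I10: [S → E S S .] vs [E → S . a]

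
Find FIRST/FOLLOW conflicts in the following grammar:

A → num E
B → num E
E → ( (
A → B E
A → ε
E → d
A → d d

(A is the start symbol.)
A FIRST/FOLLOW conflict occurs when a non-terminal N has a nullable alternative N → β (β ⇒* ε) and another alternative N → α with FIRST(α) ∩ FOLLOW(N) ≠ ∅: on such a lookahead the parser cannot decide between expanding α and letting N vanish via β.

Nullable non-terminals: A.
FIRST sets used below: FIRST(B) = { 'num' }

A: nullable alternative(s) A → ε; FOLLOW(A) = { $ }
  A → num E: FIRST \ {ε} = { 'num' } — disjoint from FOLLOW(A)
  A → B E: FIRST \ {ε} = { 'num' } — disjoint from FOLLOW(A)
  A → ε: FIRST \ {ε} = { } — this is the only nullable alternative, skip
  A → d d: FIRST \ {ε} = { 'd' } — disjoint from FOLLOW(A)

B, E have no nullable alternative, so no FIRST/FOLLOW check is needed there.

No FIRST/FOLLOW conflicts found.

Answer: No FIRST/FOLLOW conflicts.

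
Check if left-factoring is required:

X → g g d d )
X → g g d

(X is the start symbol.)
Yes, X has productions with common prefix 'g g d'

Left-factoring is needed when two productions for the same non-terminal
share a common prefix on the right-hand side.

Productions for X:
  X → g g d d )
  X → g g d

Found common prefix 'g g d' in productions for X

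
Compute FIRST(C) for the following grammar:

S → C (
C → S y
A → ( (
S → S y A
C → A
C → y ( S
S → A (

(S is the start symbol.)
To compute FIRST(C), examine every production with C on the left-hand side, reading each right-hand side left to right until a non-nullable symbol is reached.

FIRST sets of the other non-terminals involved (by the same procedure, iterated to a fixed point):
  FIRST(S) = { '(', 'y' }
  FIRST(A) = { '(' }

From C → S y:
  - S is a non-terminal: add FIRST(S) \ {ε} = { '(', 'y' }
    S is not nullable, so stop
From C → A:
  - A is a non-terminal: add FIRST(A) \ {ε} = { '(' }
    A is not nullable, so stop
From C → y ( S:
  - y is a terminal: add 'y' and stop

Collecting: FIRST(C) = { '(', 'y' }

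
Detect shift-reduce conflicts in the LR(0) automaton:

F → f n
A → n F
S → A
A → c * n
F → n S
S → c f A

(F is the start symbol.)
Augment with F' → F and build the canonical LR(0) collection (I0 = CLOSURE({[F' → . F]}), then GOTO on every symbol after a dot until no new states appear). It has 15 states:
  I0: { [F → . f n], [F → . n S], [F' → . F] }  — shift
  I1: { [F' → F .] }  — accept
  I2: { [F → f . n] }  — shift
  I3: { [A → . c * n], [A → . n F], [F → n . S], [S → . A], [S → . c f A] }  — shift
  I4: { [S → A .] }  — reduce
  I5: { [F → n S .] }  — reduce
  I6: { [A → c . * n], [S → c . f A] }  — shift
  I7: { [A → n . F], [F → . f n], [F → . n S] }  — shift
  I8: { [A → n F .] }  — reduce
  I9: { [A → c * . n] }  — shift
  I10: { [A → . c * n], [A → . n F], [S → c f . A] }  — shift
  I11: { [S → c f A .] }  — reduce
  I12: { [A → c . * n] }  — shift
  I13: { [A → c * n .] }  — reduce
  I14: { [F → f n .] }  — reduce

No state contains both a complete item and a shift item.

Answer: No shift-reduce conflicts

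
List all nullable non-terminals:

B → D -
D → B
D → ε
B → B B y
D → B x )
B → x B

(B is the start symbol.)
ε-productions: D → ε
So D is immediately nullable.
No further non-terminal can be added: every production for the remaining non-terminals contains a terminal or a non-nullable non-terminal.
Nullable = { 'D' }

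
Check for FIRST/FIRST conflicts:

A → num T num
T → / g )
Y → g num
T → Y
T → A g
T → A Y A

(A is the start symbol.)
Yes. T → A g / T → A Y A on { 'num' }

A FIRST/FIRST conflict occurs when two productions N → α and N → β for the same non-terminal have FIRST(α) ∩ FIRST(β) ≠ ∅ (with ε ∈ FIRST of a nullable right-hand side, so two nullable alternatives also conflict).

FIRST sets of the non-terminals at (or reachable through a nullable prefix from) the front of some alternative:
  FIRST(Y) = { 'g' }
  FIRST(A) = { 'num' }

Productions for T:
  T → / g ): FIRST = { '/' }
  T → Y: FIRST = { 'g' }
  T → A g: FIRST = { 'num' }
  T → A Y A: FIRST = { 'num' }
A, Y have only one production, so no FIRST/FIRST conflict is possible there.

Conflict for T: T → A g and T → A Y A
  Overlap: { 'num' }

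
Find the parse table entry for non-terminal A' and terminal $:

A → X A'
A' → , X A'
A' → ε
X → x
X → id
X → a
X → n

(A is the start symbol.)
To find M[A', $], we find productions for A' where $ is in the predict set (PREDICT(N → α) = (FIRST(α) \ {ε}) ∪ (FOLLOW(N) if α ⇒* ε)).

Relevant sets:
  FOLLOW(A') = { $ }

A' → , X A': PREDICT = { ',' }
A' → ε: PREDICT = { $ }
  $ is in predict set, so this production goes in M[A', $]

M[A', $] = A' → ε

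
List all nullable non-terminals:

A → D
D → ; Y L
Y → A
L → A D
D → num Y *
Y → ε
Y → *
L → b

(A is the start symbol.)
ε-productions: Y → ε
So Y is immediately nullable.
No further non-terminal can be added: every production for the remaining non-terminals contains a terminal or a non-nullable non-terminal.
Nullable = { 'Y' }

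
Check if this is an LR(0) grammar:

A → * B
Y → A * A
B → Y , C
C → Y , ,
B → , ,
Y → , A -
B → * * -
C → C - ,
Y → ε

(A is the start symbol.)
No. Shift-reduce conflict between [Y → .] and [A → . * B]

A grammar is LR(0) if no state in the canonical LR(0) collection has:
  - both a shift item (dot before a terminal) and a complete item (shift-reduce conflict), or
  - two or more complete items (reduce-reduce conflict; the accept item [A' → A .] counts as a complete item here).

Augment with A' → A and build the canonical LR(0) collection (I0 = CLOSURE({[A' → . A]}), then GOTO on every symbol after a dot until no new states appear). It has 23 states:
  I0: { [A → . * B], [A' → . A] }  — shift
  I1: { [A → * . B], [A → . * B], [B → . * * -], [B → . , ,], [B → . Y , C], [Y → . , A -], [Y → . A * A], [Y → .] }  — shift, reduce
  I2: { [A' → A .] }  — accept
  I3: { [A → * . B], [A → . * B], [B → * . * -], [B → . * * -], [B → . , ,], [B → . Y , C], [Y → . , A -], [Y → . A * A], [Y → .] }  — shift, reduce
  I4: { [A → . * B], [B → , . ,], [Y → , . A -] }  — shift
  I5: { [Y → A . * A] }  — shift
  I6: { [A → * B .] }  — reduce
  I7: { [B → Y . , C] }  — shift
  I8: { [A → . * B], [B → Y , . C], [C → . C - ,], [C → . Y , ,], [Y → . , A -], [Y → . A * A], [Y → .] }  — shift, reduce
  I9: { [A → . * B], [Y → , . A -] }  — shift
  I10: { [B → Y , C .], [C → C . - ,] }  — shift, reduce
  I11: { [C → Y . , ,] }  — shift
  I12: { [C → Y , . ,] }  — shift
  I13: { [C → Y , , .] }  — reduce
  I14: { [C → C - . ,] }  — shift
  I15: { [C → C - , .] }  — reduce
  I16: { [Y → , A . -] }  — shift
  I17: { [Y → , A - .] }  — reduce
  I18: { [A → . * B], [Y → A * . A] }  — shift
  I19: { [Y → A * A .] }  — reduce
  I20: { [B → , , .] }  — reduce
  I21: { [A → * . B], [A → . * B], [B → * * . -], [B → * . * -], [B → . * * -], [B → . , ,], [B → . Y , C], [Y → . , A -], [Y → . A * A], [Y → .] }  — shift, reduce
  I22: { [B → * * - .] }  — reduce

Conflict in state I1:
  Shift-reduce conflict between [Y → .] and [A → . * B]
So the grammar is NOT LR(0).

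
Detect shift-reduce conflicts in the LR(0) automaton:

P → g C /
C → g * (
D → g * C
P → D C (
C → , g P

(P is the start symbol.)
No shift-reduce conflicts

Augment with P' → P and build the canonical LR(0) collection (I0 = CLOSURE({[P' → . P]}), then GOTO on every symbol after a dot until no new states appear). It has 16 states:
  I0: { [D → . g * C], [P → . D C (], [P → . g C /], [P' → . P] }  — shift
  I1: { [C → . , g P], [C → . g * (], [P → D . C (] }  — shift
  I2: { [P' → P .] }  — accept
  I3: { [C → . , g P], [C → . g * (], [D → g . * C], [P → g . C /] }  — shift
  I4: { [C → . , g P], [C → . g * (], [D → g * . C] }  — shift
  I5: { [C → , . g P] }  — shift
  I6: { [P → g C . /] }  — shift
  I7: { [C → g . * (] }  — shift
  I8: { [C → g * . (] }  — shift
  I9: { [C → g * ( .] }  — reduce
  I10: { [P → g C / .] }  — reduce
  I11: { [C → , g . P], [D → . g * C], [P → . D C (], [P → . g C /] }  — shift
  I12: { [C → , g P .] }  — reduce
  I13: { [D → g * C .] }  — reduce
  I14: { [P → D C . (] }  — shift
  I15: { [P → D C ( .] }  — reduce

No state contains both a complete item and a shift item.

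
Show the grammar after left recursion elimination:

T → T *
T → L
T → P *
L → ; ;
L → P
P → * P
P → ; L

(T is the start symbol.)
T is directly left-recursive. The standard transformation for
  A → A α₁ | ... | A α_m | β₁ | ... | β_n
is
  A  → β₁ A' | ... | β_n A'
  A' → α₁ A' | ... | α_m A' | ε

T → L becomes T → L T'
T → P * becomes T → P * T'
T → T * becomes T' → * T'
Add T' → ε

Productions for other non-terminals are unchanged:
  L → ; ;
  L → P
  P → * P
  P → ; L

Resulting grammar:
T → L T'
T → P * T'
T' → * T'
T' → ε
L → ; ;
L → P
P → * P
P → ; L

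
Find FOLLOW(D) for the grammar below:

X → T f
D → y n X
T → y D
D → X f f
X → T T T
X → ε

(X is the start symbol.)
{ $, 'f', 'y' }

In T → y D: D is at the end, add FOLLOW(T)

The FOLLOW sets referred to above (computed the same way, to a fixed point):
  FOLLOW(T) = { $, 'f', 'y' }

Taking the union: FOLLOW(D) = { $, 'f', 'y' }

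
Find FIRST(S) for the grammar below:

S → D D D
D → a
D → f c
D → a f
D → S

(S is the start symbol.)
To compute FIRST(S), examine every production with S on the left-hand side, reading each right-hand side left to right until a non-nullable symbol is reached.

FIRST sets of the other non-terminals involved (by the same procedure, iterated to a fixed point):
  FIRST(D) = { 'a', 'f' }

From S → D D D:
  - D is a non-terminal: add FIRST(D) \ {ε} = { 'a', 'f' }
    D is not nullable, so stop

Collecting: FIRST(S) = { 'a', 'f' }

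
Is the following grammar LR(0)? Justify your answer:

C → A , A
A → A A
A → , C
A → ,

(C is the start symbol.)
A grammar is LR(0) if no state in the canonical LR(0) collection has:
  - both a shift item (dot before a terminal) and a complete item (shift-reduce conflict), or
  - two or more complete items (reduce-reduce conflict; the accept item [C' → C .] counts as a complete item here).

Augment with C' → C and build the canonical LR(0) collection (I0 = CLOSURE({[C' → . C]}), then GOTO on every symbol after a dot until no new states appear). It has 8 states:
  I0: { [A → . , C], [A → . ,], [A → . A A], [C → . A , A], [C' → . C] }  — shift
  I1: { [A → , . C], [A → , .], [A → . , C], [A → . ,], [A → . A A], [C → . A , A] }  — shift, reduce
  I2: { [A → . , C], [A → . ,], [A → . A A], [A → A . A], [C → A . , A] }  — shift
  I3: { [C' → C .] }  — accept
  I4: { [A → , . C], [A → , .], [A → . , C], [A → . ,], [A → . A A], [C → . A , A], [C → A , . A] }  — shift, reduce
  I5: { [A → . , C], [A → . ,], [A → . A A], [A → A . A], [A → A A .] }  — shift, reduce
  I6: { [A → . , C], [A → . ,], [A → . A A], [A → A . A], [C → A , A .], [C → A . , A] }  — shift, reduce
  I7: { [A → , C .] }  — reduce

Conflict in state I1:
  Shift-reduce conflict between [A → , .] and [A → . ,]
So the grammar is NOT LR(0).

Answer: No. Shift-reduce conflict between [A → , .] and [A → . ,]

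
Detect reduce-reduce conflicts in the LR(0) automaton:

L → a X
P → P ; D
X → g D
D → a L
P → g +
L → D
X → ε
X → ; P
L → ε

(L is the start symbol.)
Augment with L' → L and build the canonical LR(0) collection (I0 = CLOSURE({[L' → . L]}), then GOTO on every symbol after a dot until no new states appear). It has 15 states:
  I0: { [D → . a L], [L → . D], [L → . a X], [L → .], [L' → . L] }  — shift, reduce
  I1: { [L → D .] }  — reduce
  I2: { [L' → L .] }  — accept
  I3: { [D → . a L], [D → a . L], [L → . D], [L → . a X], [L → .], [L → a . X], [X → . ; P], [X → . g D], [X → .] }  — shift, 2 reduces
  I4: { [P → . P ; D], [P → . g +], [X → ; . P] }  — shift
  I5: { [D → a L .] }  — reduce
  I6: { [L → a X .] }  — reduce
  I7: { [D → . a L], [X → g . D] }  — shift
  I8: { [X → g D .] }  — reduce
  I9: { [D → . a L], [D → a . L], [L → . D], [L → . a X], [L → .] }  — shift, reduce
  I10: { [P → P . ; D], [X → ; P .] }  — shift, reduce
  I11: { [P → g . +] }  — shift
  I12: { [P → g + .] }  — reduce
  I13: { [D → . a L], [P → P ; . D] }  — shift
  I14: { [P → P ; D .] }  — reduce

I3 contains complete items [L → .], [X → .] — reduce-reduce conflict.

Answer: Yes — I3: [L → .] vs [X → .]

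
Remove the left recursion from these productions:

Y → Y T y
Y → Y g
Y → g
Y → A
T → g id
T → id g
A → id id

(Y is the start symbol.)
Y → g Y'
Y → A Y'
Y' → T y Y'
Y' → g Y'
Y' → ε
T → g id
T → id g
A → id id

Y is directly left-recursive. The standard transformation for
  A → A α₁ | ... | A α_m | β₁ | ... | β_n
is
  A  → β₁ A' | ... | β_n A'
  A' → α₁ A' | ... | α_m A' | ε

Y → g becomes Y → g Y'
Y → A becomes Y → A Y'
Y → Y T y becomes Y' → T y Y'
Y → Y g becomes Y' → g Y'
Add Y' → ε

Productions for other non-terminals are unchanged:
  T → g id
  T → id g
  A → id id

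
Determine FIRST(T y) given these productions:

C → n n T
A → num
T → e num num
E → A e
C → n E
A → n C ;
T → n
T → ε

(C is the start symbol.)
{ 'e', 'n', 'y' }

FIRST sets of the non-terminals involved (from the grammar, by fixed-point iteration):
  FIRST(T) = { 'e', 'n', ε }

To compute FIRST(T y), process the symbols left to right:
Symbol T is a non-terminal. Add FIRST(T) \ {ε} = { 'e', 'n' }
T is nullable (ε ∈ FIRST(T)), continue to the next symbol.
Symbol y is a terminal. Add 'y' and stop.
FIRST(T y) = { 'e', 'n', 'y' }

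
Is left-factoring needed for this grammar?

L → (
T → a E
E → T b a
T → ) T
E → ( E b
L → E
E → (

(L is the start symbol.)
Yes, E has productions with common prefix '('

Left-factoring is needed when two productions for the same non-terminal
share a common prefix on the right-hand side.

Productions for L:
  L → (
  L → E
Productions for T:
  T → a E
  T → ) T
Productions for E:
  E → T b a
  E → ( E b
  E → (

Found common prefix '(' in productions for E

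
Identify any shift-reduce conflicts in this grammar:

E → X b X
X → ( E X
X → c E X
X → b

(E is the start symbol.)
Augment with E' → E and build the canonical LR(0) collection (I0 = CLOSURE({[E' → . E]}), then GOTO on every symbol after a dot until no new states appear). It has 12 states:
  I0: { [E → . X b X], [E' → . E], [X → . ( E X], [X → . b], [X → . c E X] }  — shift
  I1: { [E → . X b X], [X → ( . E X], [X → . ( E X], [X → . b], [X → . c E X] }  — shift
  I2: { [E' → E .] }  — accept
  I3: { [E → X . b X] }  — shift
  I4: { [X → b .] }  — reduce
  I5: { [E → . X b X], [X → . ( E X], [X → . b], [X → . c E X], [X → c . E X] }  — shift
  I6: { [X → . ( E X], [X → . b], [X → . c E X], [X → c E . X] }  — shift
  I7: { [X → c E X .] }  — reduce
  I8: { [E → X b . X], [X → . ( E X], [X → . b], [X → . c E X] }  — shift
  I9: { [E → X b X .] }  — reduce
  I10: { [X → ( E . X], [X → . ( E X], [X → . b], [X → . c E X] }  — shift
  I11: { [X → ( E X .] }  — reduce

No state contains both a complete item and a shift item.

Answer: No shift-reduce conflicts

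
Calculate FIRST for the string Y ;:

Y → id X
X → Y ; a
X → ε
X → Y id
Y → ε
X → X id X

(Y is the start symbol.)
{ ';', 'id' }

FIRST sets of the non-terminals involved (from the grammar, by fixed-point iteration):
  FIRST(Y) = { 'id', ε }

To compute FIRST(Y ;), process the symbols left to right:
Symbol Y is a non-terminal. Add FIRST(Y) \ {ε} = { 'id' }
Y is nullable (ε ∈ FIRST(Y)), continue to the next symbol.
Symbol ; is a terminal. Add ';' and stop.
FIRST(Y ;) = { ';', 'id' }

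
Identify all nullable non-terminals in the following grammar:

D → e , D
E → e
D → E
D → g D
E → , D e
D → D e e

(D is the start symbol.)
A non-terminal is nullable if it can derive ε (the empty string): either it has an ε-production, or it has a production whose right-hand side consists entirely of nullable non-terminals.

There are no ε-productions, so no non-terminal can derive ε.
No non-terminals are nullable.

Answer: None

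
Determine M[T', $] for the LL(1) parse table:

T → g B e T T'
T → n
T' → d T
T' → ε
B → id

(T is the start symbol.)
T' → ε

To find M[T', $], we find productions for T' where $ is in the predict set (PREDICT(N → α) = (FIRST(α) \ {ε}) ∪ (FOLLOW(N) if α ⇒* ε)).

Relevant sets:
  FOLLOW(T') = { $, 'd' }

T' → d T: PREDICT = { 'd' }
T' → ε: PREDICT = { $, 'd' }
  $ is in predict set, so this production goes in M[T', $]

M[T', $] = T' → ε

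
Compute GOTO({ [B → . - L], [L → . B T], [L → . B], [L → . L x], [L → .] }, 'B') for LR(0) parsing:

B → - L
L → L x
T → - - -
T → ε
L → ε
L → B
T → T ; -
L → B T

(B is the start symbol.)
GOTO(I, 'B') = CLOSURE({ [A → αX.β] : [A → α.Xβ] ∈ I, X = 'B' })

Items with dot before 'B', with the dot advanced:
  [L → . B] → [L → B .]
  [L → . B T] → [L → B . T]
Closure of the advanced items:
  [L → B . T] has the dot before T: add [T → . - - -], [T → .], [T → . T ; -]

GOTO = { [L → B . T], [L → B .], [T → . - - -], [T → . T ; -], [T → .] }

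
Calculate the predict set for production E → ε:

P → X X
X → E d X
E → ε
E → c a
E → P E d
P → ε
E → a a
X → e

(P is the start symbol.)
PREDICT(E → ε) = (FIRST(RHS) \ {ε}) ∪ (FOLLOW(E) if ε ∈ FIRST(RHS), i.e. RHS ⇒* ε)
The right-hand side is ε (FIRST(ε) = { ε }), so the predict set is FOLLOW(E) = { 'd' }
PREDICT(E → ε) = { 'd' }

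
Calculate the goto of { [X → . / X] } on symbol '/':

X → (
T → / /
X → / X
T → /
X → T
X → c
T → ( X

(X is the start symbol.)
{ [T → . ( X], [T → . / /], [T → . /], [X → . (], [X → . / X], [X → . T], [X → . c], [X → / . X] }

GOTO(I, '/') = CLOSURE({ [A → αX.β] : [A → α.Xβ] ∈ I, X = '/' })

Items with dot before '/', with the dot advanced:
  [X → . / X] → [X → / . X]
Closure of the advanced items:
  [X → / . X] has the dot before X: add [X → . (], [X → . / X], [X → . T], [X → . c]
  [X → . T] has the dot before T: add [T → . / /], [T → . /], [T → . ( X]

GOTO = { [T → . ( X], [T → . / /], [T → . /], [X → . (], [X → . / X], [X → . T], [X → . c], [X → / . X] }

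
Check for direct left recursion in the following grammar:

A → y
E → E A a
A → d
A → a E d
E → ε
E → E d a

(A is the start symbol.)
Yes, E is left-recursive

A → y: starts with y
E → E A a: LEFT RECURSIVE (starts with E)
A → d: starts with d
A → a E d: starts with a
E → ε: starts with ε
E → E d a: LEFT RECURSIVE (starts with E)

The grammar has direct left recursion on: E.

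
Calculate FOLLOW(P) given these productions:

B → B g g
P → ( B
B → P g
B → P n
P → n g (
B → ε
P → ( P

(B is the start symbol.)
To compute FOLLOW(P), find every occurrence of P on a right-hand side N → α P β: add FIRST(β) \ {ε}, and if β is empty or nullable also add FOLLOW(N). Iterate to a fixed point.

In B → P g: P is followed by g, add FIRST(g) \ {ε} = { 'g' }
In B → P n: P is followed by n, add FIRST(n) \ {ε} = { 'n' }
In P → ( P: P is at the end; this adds FOLLOW(P) to itself — nothing new

Taking the union: FOLLOW(P) = { 'g', 'n' }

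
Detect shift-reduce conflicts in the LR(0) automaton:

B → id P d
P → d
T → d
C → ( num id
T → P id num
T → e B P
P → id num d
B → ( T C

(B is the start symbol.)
No shift-reduce conflicts

Augment with B' → B and build the canonical LR(0) collection (I0 = CLOSURE({[B' → . B]}), then GOTO on every symbol after a dot until no new states appear). It has 22 states:
  I0: { [B → . ( T C], [B → . id P d], [B' → . B] }  — shift
  I1: { [B → ( . T C], [P → . d], [P → . id num d], [T → . P id num], [T → . d], [T → . e B P] }  — shift
  I2: { [B' → B .] }  — accept
  I3: { [B → id . P d], [P → . d], [P → . id num d] }  — shift
  I4: { [B → id P . d] }  — shift
  I5: { [P → d .] }  — reduce
  I6: { [P → id . num d] }  — shift
  I7: { [P → id num . d] }  — shift
  I8: { [P → id num d .] }  — reduce
  I9: { [B → id P d .] }  — reduce
  I10: { [T → P . id num] }  — shift
  I11: { [B → ( T . C], [C → . ( num id] }  — shift
  I12: { [P → d .], [T → d .] }  — 2 reduces
  I13: { [B → . ( T C], [B → . id P d], [T → e . B P] }  — shift
  I14: { [P → . d], [P → . id num d], [T → e B . P] }  — shift
  I15: { [T → e B P .] }  — reduce
  I16: { [C → ( . num id] }  — shift
  I17: { [B → ( T C .] }  — reduce
  I18: { [C → ( num . id] }  — shift
  I19: { [C → ( num id .] }  — reduce
  I20: { [T → P id . num] }  — shift
  I21: { [T → P id num .] }  — reduce

No state contains both a complete item and a shift item.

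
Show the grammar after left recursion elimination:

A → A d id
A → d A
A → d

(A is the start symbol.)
A → d A A'
A → d A'
A' → d id A'
A' → ε

A is directly left-recursive. The standard transformation for
  A → A α₁ | ... | A α_m | β₁ | ... | β_n
is
  A  → β₁ A' | ... | β_n A'
  A' → α₁ A' | ... | α_m A' | ε

A → d A becomes A → d A A'
A → d becomes A → d A'
A → A d id becomes A' → d id A'
Add A' → ε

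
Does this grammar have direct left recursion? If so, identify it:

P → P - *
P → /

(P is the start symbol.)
Direct left recursion occurs when N → N α for some non-terminal N (the right-hand side begins with the left-hand side itself).

P → P - *: LEFT RECURSIVE (starts with P)
P → /: starts with '/'

The grammar has direct left recursion on: P.

Answer: Yes, P is left-recursive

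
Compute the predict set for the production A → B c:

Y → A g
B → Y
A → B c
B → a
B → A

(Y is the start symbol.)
PREDICT(A → B c) = (FIRST(RHS) \ {ε}) ∪ (FOLLOW(A) if ε ∈ FIRST(RHS), i.e. RHS ⇒* ε)
FIRST(B) = { 'a' }
FIRST(B c) = { 'a' }
ε ∉ FIRST(B c), so FOLLOW(A) is not added.
PREDICT(A → B c) = { 'a' }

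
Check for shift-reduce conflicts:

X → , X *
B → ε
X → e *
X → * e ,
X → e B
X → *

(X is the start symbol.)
Yes — I1: [X → * .] vs [X → * . e ,]; I4: [B → .] vs [X → e . *]

Augment with X' → X and build the canonical LR(0) collection (I0 = CLOSURE({[X' → . X]}), then GOTO on every symbol after a dot until no new states appear). It has 11 states:
  I0: { [X → . * e ,], [X → . *], [X → . , X *], [X → . e *], [X → . e B], [X' → . X] }  — shift
  I1: { [X → * . e ,], [X → * .] }  — shift, reduce
  I2: { [X → , . X *], [X → . * e ,], [X → . *], [X → . , X *], [X → . e *], [X → . e B] }  — shift
  I3: { [X' → X .] }  — accept
  I4: { [B → .], [X → e . *], [X → e . B] }  — shift, reduce
  I5: { [X → e * .] }  — reduce
  I6: { [X → e B .] }  — reduce
  I7: { [X → , X . *] }  — shift
  I8: { [X → , X * .] }  — reduce
  I9: { [X → * e . ,] }  — shift
  I10: { [X → * e , .] }  — reduce

I1 contains reduce item [X → * .] and shift item [X → * . e ,] — shift-reduce conflict.
I4 contains reduce item [B → .] and shift item [X → e . *] — shift-reduce conflict.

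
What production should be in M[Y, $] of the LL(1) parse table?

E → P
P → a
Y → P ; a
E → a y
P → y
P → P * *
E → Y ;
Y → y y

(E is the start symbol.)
To find M[Y, $], we find productions for Y where $ is in the predict set (PREDICT(N → α) = (FIRST(α) \ {ε}) ∪ (FOLLOW(N) if α ⇒* ε)).

Relevant sets:
  FIRST(P) = { 'a', 'y' }

Y → P ; a: PREDICT = { 'a', 'y' }
Y → y y: PREDICT = { 'y' }

M[Y, $] is empty (no production applies)

Answer: Empty (error entry)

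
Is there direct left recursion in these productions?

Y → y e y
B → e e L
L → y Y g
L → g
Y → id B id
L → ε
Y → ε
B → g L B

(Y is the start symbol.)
No direct left recursion

Y → y e y: starts with y
B → e e L: starts with e
L → y Y g: starts with y
L → g: starts with g
Y → id B id: starts with id
L → ε: starts with ε
Y → ε: starts with ε
B → g L B: starts with g

No direct left recursion found.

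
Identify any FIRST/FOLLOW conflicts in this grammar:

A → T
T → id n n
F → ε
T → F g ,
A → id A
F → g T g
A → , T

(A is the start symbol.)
A FIRST/FOLLOW conflict occurs when a non-terminal N has a nullable alternative N → β (β ⇒* ε) and another alternative N → α with FIRST(α) ∩ FOLLOW(N) ≠ ∅: on such a lookahead the parser cannot decide between expanding α and letting N vanish via β.

Nullable non-terminals: F.

F: nullable alternative(s) F → ε; FOLLOW(F) = { 'g' }
  F → ε: FIRST \ {ε} = { } — this is the only nullable alternative, skip
  F → g T g: FIRST \ {ε} = { 'g' } — overlaps FOLLOW(F) on { 'g' }: CONFLICT

A, T have no nullable alternative, so no FIRST/FOLLOW check is needed there.

So the grammar has 1 FIRST/FOLLOW conflict (marked CONFLICT above).

Answer: Yes. F → g T g with FOLLOW(F) on { 'g' }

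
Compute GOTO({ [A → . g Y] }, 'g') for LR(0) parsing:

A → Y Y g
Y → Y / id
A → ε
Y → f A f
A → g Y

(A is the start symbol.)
GOTO(I, 'g') = CLOSURE({ [A → αX.β] : [A → α.Xβ] ∈ I, X = 'g' })

Items with dot before 'g', with the dot advanced:
  [A → . g Y] → [A → g . Y]
Closure of the advanced items:
  [A → g . Y] has the dot before Y: add [Y → . Y / id], [Y → . f A f]

GOTO = { [A → g . Y], [Y → . Y / id], [Y → . f A f] }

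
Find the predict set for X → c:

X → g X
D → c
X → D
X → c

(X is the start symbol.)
{ 'c' }

PREDICT(X → c) = (FIRST(RHS) \ {ε}) ∪ (FOLLOW(X) if ε ∈ FIRST(RHS), i.e. RHS ⇒* ε)
FIRST(c) = { 'c' }
ε ∉ FIRST(c), so FOLLOW(X) is not added.
PREDICT(X → c) = { 'c' }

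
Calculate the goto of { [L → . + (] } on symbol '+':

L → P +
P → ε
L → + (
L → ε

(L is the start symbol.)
GOTO(I, '+') = CLOSURE({ [A → αX.β] : [A → α.Xβ] ∈ I, X = '+' })

Items with dot before '+', with the dot advanced:
  [L → . + (] → [L → + . (]
Closure adds nothing (no advanced item has the dot before a non-terminal).

GOTO = { [L → + . (] }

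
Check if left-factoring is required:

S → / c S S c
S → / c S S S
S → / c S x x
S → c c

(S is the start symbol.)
Left-factoring is needed when two productions for the same non-terminal
share a common prefix on the right-hand side.

Productions for S:
  S → / c S S c
  S → / c S S S
  S → / c S x x
  S → c c

Found common prefix '/ c S' in productions for S

Answer: Yes, S has productions with common prefix '/ c S'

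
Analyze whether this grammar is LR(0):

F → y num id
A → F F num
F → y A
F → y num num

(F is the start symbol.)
Augment with F' → F and build the canonical LR(0) collection (I0 = CLOSURE({[F' → . F]}), then GOTO on every symbol after a dot until no new states appear). It has 10 states:
  I0: { [F → . y A], [F → . y num id], [F → . y num num], [F' → . F] }  — shift
  I1: { [F' → F .] }  — accept
  I2: { [A → . F F num], [F → . y A], [F → . y num id], [F → . y num num], [F → y . A], [F → y . num id], [F → y . num num] }  — shift
  I3: { [F → y A .] }  — reduce
  I4: { [A → F . F num], [F → . y A], [F → . y num id], [F → . y num num] }  — shift
  I5: { [F → y num . id], [F → y num . num] }  — shift
  I6: { [F → y num id .] }  — reduce
  I7: { [F → y num num .] }  — reduce
  I8: { [A → F F . num] }  — shift
  I9: { [A → F F num .] }  — reduce

Every state is either a pure shift/goto state or contains exactly one complete item and nothing to shift — no conflicts. The grammar is LR(0).

Answer: Yes, the grammar is LR(0)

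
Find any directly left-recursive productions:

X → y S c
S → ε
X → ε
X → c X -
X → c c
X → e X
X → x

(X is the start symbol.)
No direct left recursion

Direct left recursion occurs when N → N α for some non-terminal N (the right-hand side begins with the left-hand side itself).

X → y S c: starts with y
S → ε: starts with ε
X → ε: starts with ε
X → c X -: starts with c
X → c c: starts with c
X → e X: starts with e
X → x: starts with x

No direct left recursion found.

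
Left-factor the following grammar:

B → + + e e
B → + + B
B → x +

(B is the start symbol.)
Left-factoring transforms A → αβ₁ | αβ₂ into A → αA' and A' → β₁ | β₂
(α is the longest common prefix among the alternatives). Repeat until
no nonterminal has two alternatives with a common prefix.

Round 1: B has alternatives sharing prefix '+ +'. Introduce B': B → + + B'
  Add: B' → e e
  Add: B' → B

No remaining common prefixes — done.

Resulting grammar:
B → + + B'
B' → e e
B' → B
B → x +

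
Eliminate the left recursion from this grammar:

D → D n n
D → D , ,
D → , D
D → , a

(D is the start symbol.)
D → , D D'
D → , a D'
D' → n n D'
D' → , , D'
D' → ε

D is directly left-recursive. The standard transformation for
  A → A α₁ | ... | A α_m | β₁ | ... | β_n
is
  A  → β₁ A' | ... | β_n A'
  A' → α₁ A' | ... | α_m A' | ε

D → , D becomes D → , D D'
D → , a becomes D → , a D'
D → D n n becomes D' → n n D'
D → D , , becomes D' → , , D'
Add D' → ε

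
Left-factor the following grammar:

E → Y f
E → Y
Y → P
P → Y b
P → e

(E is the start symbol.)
Left-factoring transforms A → αβ₁ | αβ₂ into A → αA' and A' → β₁ | β₂
(α is the longest common prefix among the alternatives). Repeat until
no nonterminal has two alternatives with a common prefix.

Round 1: E has alternatives sharing prefix 'Y'. Introduce E': E → Y E'
  Add: E' → f
  Add: E' → ε

No remaining common prefixes — done.

Resulting grammar:
E → Y E'
E' → f
E' → ε
Y → P
P → Y b
P → e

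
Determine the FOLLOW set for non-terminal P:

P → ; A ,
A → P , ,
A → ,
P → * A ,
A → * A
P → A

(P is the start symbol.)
To compute FOLLOW(P), find every occurrence of P on a right-hand side N → α P β: add FIRST(β) \ {ε}, and if β is empty or nullable also add FOLLOW(N). Iterate to a fixed point.

P is the start symbol, so $ ∈ FOLLOW(P).
In A → P , ,: P is followed by ',' ',', add FIRST(',' ',') \ {ε} = { ',' }

Taking the union: FOLLOW(P) = { $, ',' }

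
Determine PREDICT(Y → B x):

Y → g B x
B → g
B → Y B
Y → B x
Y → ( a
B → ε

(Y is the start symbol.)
PREDICT(Y → B x) = (FIRST(RHS) \ {ε}) ∪ (FOLLOW(Y) if ε ∈ FIRST(RHS), i.e. RHS ⇒* ε)
FIRST(B) = { '(', 'g', 'x', ε }
FIRST(B x) = { '(', 'g', 'x' }
ε ∉ FIRST(B x), so FOLLOW(Y) is not added.
PREDICT(Y → B x) = { '(', 'g', 'x' }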